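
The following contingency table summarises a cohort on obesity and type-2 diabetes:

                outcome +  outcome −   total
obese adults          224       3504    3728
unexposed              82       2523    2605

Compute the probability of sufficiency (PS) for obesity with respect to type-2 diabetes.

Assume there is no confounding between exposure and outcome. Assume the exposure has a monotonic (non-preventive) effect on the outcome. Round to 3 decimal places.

p₁ = P(outcome | exposed) = 224/3728 = 0.060086
p₀ = P(outcome | unexposed) = 82/2605 = 0.031478
Under exogeneity and monotonicity, PS = (p₁ − p₀) / (1 − p₀).
PS = (0.060086 − 0.031478) / (1 − 0.031478) = 0.028608 / 0.96852 ≈ 0.0295

PS ≈ 0.030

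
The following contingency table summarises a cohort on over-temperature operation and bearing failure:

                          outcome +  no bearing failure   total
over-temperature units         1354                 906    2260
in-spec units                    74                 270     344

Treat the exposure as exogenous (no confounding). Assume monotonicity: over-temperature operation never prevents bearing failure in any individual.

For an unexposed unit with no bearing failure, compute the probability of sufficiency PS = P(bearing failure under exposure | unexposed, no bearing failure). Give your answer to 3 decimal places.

p₁ = P(outcome | exposed) = 1354/2260 = 0.59912
p₀ = P(outcome | unexposed) = 74/344 = 0.21512
Under exogeneity and monotonicity, PS = (p₁ − p₀)/(1 − p₀).
PS = (0.59912 − 0.21512) / 0.78488 ≈ 0.4892

PS ≈ 0.489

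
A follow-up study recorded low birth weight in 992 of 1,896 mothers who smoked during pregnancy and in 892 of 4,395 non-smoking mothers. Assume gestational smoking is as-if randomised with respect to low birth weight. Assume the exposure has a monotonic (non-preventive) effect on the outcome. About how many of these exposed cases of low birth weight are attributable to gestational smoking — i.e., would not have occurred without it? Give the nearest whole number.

p₁ = P(outcome | exposed) = 992/1896 = 0.52321
p₀ = P(outcome | unexposed) = 892/4395 = 0.20296
PN = (p₁ − p₀)/p₁ = (0.52321 − 0.20296) / 0.52321 ≈ 0.61209.
Attributable cases ≈ PN × (exposed cases) = 0.61209 × 992 ≈ 607.19.

about 607 cases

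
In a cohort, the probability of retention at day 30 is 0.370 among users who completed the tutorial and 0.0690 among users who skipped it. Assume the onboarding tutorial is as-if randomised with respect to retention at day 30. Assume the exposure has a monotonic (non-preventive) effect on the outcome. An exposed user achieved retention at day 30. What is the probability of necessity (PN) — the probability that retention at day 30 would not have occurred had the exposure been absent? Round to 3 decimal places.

PN ≈ 0.814

Let p₁ = 0.37, p₀ = 0.069.
Under exogeneity and monotonicity, PN = (p₁ − p₀) / p₁.
PN = (0.37 − 0.069) / 0.37 = 0.301 / 0.37 ≈ 0.8135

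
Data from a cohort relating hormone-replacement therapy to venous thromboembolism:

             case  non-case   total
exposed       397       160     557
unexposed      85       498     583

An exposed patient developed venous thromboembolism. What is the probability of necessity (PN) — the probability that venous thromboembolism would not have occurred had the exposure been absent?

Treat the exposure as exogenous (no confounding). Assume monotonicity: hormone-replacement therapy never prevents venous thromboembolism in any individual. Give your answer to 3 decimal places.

PN ≈ 0.795

p₁ = P(outcome | exposed) = 397/557 = 0.71275
p₀ = P(outcome | unexposed) = 85/583 = 0.1458
Under exogeneity and monotonicity, PN = (p₁ − p₀)/p₁.
PN = (0.71275 − 0.1458) / 0.71275 ≈ 0.7954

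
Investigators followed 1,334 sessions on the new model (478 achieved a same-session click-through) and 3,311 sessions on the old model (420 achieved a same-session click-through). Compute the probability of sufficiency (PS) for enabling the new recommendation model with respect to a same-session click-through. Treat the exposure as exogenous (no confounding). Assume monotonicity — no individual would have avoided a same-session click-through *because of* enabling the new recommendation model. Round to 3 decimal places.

p₁ = P(outcome | exposed) = 478/1334 = 0.35832
p₀ = P(outcome | unexposed) = 420/3311 = 0.12685
Under exogeneity and monotonicity, PS = (p₁ − p₀) / (1 − p₀).
PS = (0.35832 − 0.12685) / (1 − 0.12685) = 0.23147 / 0.87315 ≈ 0.2651

PS ≈ 0.265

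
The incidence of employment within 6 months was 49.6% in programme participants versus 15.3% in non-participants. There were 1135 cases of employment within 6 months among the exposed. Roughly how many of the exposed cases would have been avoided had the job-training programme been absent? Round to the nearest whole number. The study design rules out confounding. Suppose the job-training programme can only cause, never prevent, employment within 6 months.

p₁ = 0.496, p₀ = 0.153.
PN = (p₁ − p₀)/p₁ = (0.496 − 0.153) / 0.496 ≈ 0.69153.
Attributable cases ≈ PN × (exposed cases) = 0.69153 × 1135 ≈ 784.89.

about 785 cases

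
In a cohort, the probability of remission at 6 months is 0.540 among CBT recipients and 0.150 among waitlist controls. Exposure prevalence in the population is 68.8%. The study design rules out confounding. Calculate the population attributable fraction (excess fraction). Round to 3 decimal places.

Let p₁ = 0.54, p₀ = 0.15.
Overall risk P(Y=1) = π·p₁ + (1−π)·p₀ = 0.688×0.54 + 0.312×0.15 = 0.41832.
Under exogeneity, PAF = [P(Y=1) − p₀] / P(Y=1).
PAF = (0.41832 − 0.15) / 0.41832 ≈ 0.6414

PAF ≈ 0.641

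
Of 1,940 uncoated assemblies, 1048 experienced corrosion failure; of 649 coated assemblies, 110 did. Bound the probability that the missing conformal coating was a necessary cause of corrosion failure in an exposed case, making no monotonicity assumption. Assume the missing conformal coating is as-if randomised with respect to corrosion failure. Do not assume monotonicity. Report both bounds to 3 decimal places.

p₁ = P(outcome | exposed) = 1048/1940 = 0.54021
p₀ = P(outcome | unexposed) = 110/649 = 0.16949
Under exogeneity alone the bounds on PN are max{0,(p₁−p₀)/p₁} ≤ PN ≤ min{1,(1−p₀)/p₁}.
  lower = (p₁ − p₀)/p₁ = 0.37071 / 0.54021 ≈ 0.6862
  upper = min{1, (1 − p₀)/p₁} = 0.83051 / 0.54021 ≈ 1.5374 → capped at 1

0.686 ≤ PN ≤ 1.000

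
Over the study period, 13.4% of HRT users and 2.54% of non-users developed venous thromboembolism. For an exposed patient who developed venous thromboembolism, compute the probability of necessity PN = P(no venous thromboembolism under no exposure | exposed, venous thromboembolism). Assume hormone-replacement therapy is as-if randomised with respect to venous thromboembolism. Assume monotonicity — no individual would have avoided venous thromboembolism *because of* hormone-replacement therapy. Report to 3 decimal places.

p₁ = 0.134, p₀ = 0.0254.
Under exogeneity and monotonicity, PN = (p₁ − p₀) / p₁.
PN = (0.134 − 0.0254) / 0.134 = 0.1086 / 0.134 ≈ 0.8104

PN ≈ 0.810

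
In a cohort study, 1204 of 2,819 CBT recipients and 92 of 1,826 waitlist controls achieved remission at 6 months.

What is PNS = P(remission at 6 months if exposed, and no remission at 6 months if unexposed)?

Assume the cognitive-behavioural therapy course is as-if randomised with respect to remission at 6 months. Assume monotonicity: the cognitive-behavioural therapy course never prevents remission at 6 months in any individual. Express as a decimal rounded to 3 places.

p₁ = P(outcome | exposed) = 1204/2819 = 0.4271
p₀ = P(outcome | unexposed) = 92/1826 = 0.050383
Under exogeneity and monotonicity, PNS = p₁ − p₀.
PNS = 0.4271 − 0.050383 = 0.37672

PNS ≈ 0.377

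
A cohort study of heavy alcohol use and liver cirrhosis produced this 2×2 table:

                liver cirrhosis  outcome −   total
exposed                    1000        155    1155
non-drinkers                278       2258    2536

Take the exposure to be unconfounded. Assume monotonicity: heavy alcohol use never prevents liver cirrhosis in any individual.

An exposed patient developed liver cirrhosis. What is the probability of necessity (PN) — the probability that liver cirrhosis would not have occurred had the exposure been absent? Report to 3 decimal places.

p₁ = P(outcome | exposed) = 1000/1155 = 0.8658
p₀ = P(outcome | unexposed) = 278/2536 = 0.10962
Under exogeneity and monotonicity, PN = (p₁ − p₀) / p₁.
PN = (0.8658 − 0.10962) / 0.8658 = 0.75618 / 0.8658 ≈ 0.8734

PN ≈ 0.873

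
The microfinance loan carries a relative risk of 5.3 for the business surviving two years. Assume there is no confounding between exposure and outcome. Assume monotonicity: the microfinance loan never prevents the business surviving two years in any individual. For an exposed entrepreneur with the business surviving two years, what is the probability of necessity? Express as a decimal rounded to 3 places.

PN ≈ 0.811

Under exogeneity and monotonicity, PN = (RR − 1) / RR = 1 − 1/RR.
PN = (5.3 − 1) / 5.3 = 4.3 / 5.3 ≈ 0.8113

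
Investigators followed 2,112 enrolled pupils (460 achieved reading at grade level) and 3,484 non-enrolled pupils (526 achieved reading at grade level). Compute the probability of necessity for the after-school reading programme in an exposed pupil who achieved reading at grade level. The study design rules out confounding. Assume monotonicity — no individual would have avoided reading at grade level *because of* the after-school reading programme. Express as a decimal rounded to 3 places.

PN ≈ 0.307

p₁ = P(outcome | exposed) = 460/2112 = 0.2178
p₀ = P(outcome | unexposed) = 526/3484 = 0.15098
Under exogeneity and monotonicity, PN = (p₁ − p₀) / p₁.
PN = (0.2178 − 0.15098) / 0.2178 = 0.066827 / 0.2178 ≈ 0.3068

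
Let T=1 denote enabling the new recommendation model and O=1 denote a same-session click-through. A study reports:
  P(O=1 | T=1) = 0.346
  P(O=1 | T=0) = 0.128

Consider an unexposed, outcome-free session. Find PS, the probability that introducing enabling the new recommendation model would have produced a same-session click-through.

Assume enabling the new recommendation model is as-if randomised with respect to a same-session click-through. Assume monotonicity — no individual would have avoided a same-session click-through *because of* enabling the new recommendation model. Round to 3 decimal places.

Let p₁ = 0.346, p₀ = 0.128.
Under exogeneity and monotonicity, PS = (p₁ − p₀) / (1 − p₀).
PS = (0.346 − 0.128) / (1 − 0.128) = 0.218 / 0.872 ≈ 0.2500

PS ≈ 0.250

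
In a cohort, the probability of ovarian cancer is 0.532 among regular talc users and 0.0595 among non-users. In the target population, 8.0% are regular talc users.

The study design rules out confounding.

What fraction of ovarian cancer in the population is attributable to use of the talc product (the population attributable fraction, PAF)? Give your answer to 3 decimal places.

Let p₁ = 0.532, p₀ = 0.0595.
Overall risk P(Y=1) = π·p₁ + (1−π)·p₀ = 0.08×0.532 + 0.92×0.0595 = 0.0973.
Under exogeneity, PAF = [P(Y=1) − p₀] / P(Y=1).
PAF = (0.0973 − 0.0595) / 0.0973 ≈ 0.3885

PAF ≈ 0.388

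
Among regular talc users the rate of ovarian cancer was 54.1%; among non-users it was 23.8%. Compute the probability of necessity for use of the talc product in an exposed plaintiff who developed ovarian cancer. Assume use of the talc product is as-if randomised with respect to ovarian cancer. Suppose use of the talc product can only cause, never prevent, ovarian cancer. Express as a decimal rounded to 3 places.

p₁ = 0.541, p₀ = 0.238.
Under exogeneity and monotonicity, PN = (p₁ − p₀) / p₁.
PN = (0.541 − 0.238) / 0.541 = 0.303 / 0.541 ≈ 0.5601

PN ≈ 0.560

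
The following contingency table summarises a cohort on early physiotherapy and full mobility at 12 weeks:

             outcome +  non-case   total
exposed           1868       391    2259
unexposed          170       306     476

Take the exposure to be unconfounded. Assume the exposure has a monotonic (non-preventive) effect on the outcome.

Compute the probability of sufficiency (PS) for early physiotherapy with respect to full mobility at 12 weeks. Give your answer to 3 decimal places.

PS ≈ 0.731

p₁ = P(outcome | exposed) = 1868/2259 = 0.82691
p₀ = P(outcome | unexposed) = 170/476 = 0.35714
Under exogeneity and monotonicity, PS = (p₁ − p₀)/(1 − p₀).
PS = (0.82691 − 0.35714) / 0.64286 ≈ 0.7308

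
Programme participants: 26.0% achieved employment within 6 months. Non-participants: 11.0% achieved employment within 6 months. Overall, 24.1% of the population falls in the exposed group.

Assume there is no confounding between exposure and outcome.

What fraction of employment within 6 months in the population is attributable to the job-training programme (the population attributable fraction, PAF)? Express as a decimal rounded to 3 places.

PAF ≈ 0.247

p₁ = 0.26, p₀ = 0.11.
Overall risk P(Y=1) = π·p₁ + (1−π)·p₀ = 0.241×0.26 + 0.759×0.11 = 0.14615.
Under exogeneity, PAF = [P(Y=1) − p₀] / P(Y=1).
PAF = (0.14615 − 0.11) / 0.14615 ≈ 0.2473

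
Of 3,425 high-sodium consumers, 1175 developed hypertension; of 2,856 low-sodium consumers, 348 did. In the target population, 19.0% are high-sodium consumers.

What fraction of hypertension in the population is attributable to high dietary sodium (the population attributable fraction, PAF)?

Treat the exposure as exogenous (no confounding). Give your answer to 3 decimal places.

p₁ = P(outcome | exposed) = 1175/3425 = 0.34307
p₀ = P(outcome | unexposed) = 348/2856 = 0.12185
Overall risk P(Y=1) = π·p₁ + (1−π)·p₀ = 0.19×0.34307 + 0.81×0.12185 = 0.16388.
Under exogeneity, PAF = [P(Y=1) − p₀] / P(Y=1).
PAF = (0.16388 − 0.12185) / 0.16388 ≈ 0.2565

PAF ≈ 0.256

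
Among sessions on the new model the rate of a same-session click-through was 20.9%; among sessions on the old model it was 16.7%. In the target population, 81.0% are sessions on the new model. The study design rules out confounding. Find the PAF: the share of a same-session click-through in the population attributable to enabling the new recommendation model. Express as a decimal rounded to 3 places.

PAF ≈ 0.169

p₁ = 0.209, p₀ = 0.167.
Overall risk P(Y=1) = π·p₁ + (1−π)·p₀ = 0.81×0.209 + 0.19×0.167 = 0.20102.
Under exogeneity, PAF = [P(Y=1) − p₀] / P(Y=1).
PAF = (0.20102 − 0.167) / 0.20102 ≈ 0.1692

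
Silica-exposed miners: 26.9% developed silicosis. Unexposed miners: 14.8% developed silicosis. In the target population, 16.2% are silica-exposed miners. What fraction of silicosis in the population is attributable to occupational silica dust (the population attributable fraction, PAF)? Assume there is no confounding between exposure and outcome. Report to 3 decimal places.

PAF ≈ 0.117

p₁ = 0.269, p₀ = 0.148.
Overall risk P(Y=1) = π·p₁ + (1−π)·p₀ = 0.162×0.269 + 0.838×0.148 = 0.1676.
Under exogeneity, PAF = [P(Y=1) − p₀] / P(Y=1).
PAF = (0.1676 − 0.148) / 0.1676 ≈ 0.1170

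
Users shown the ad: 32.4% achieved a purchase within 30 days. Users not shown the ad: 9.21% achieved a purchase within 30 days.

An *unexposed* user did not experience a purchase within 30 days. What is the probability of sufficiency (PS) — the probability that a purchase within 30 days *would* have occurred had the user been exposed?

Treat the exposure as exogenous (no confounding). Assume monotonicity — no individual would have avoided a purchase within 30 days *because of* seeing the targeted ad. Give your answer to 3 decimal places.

PS ≈ 0.255

p₁ = 0.324, p₀ = 0.0921.
Under exogeneity and monotonicity, PS = (p₁ − p₀) / (1 − p₀).
PS = (0.324 − 0.0921) / (1 − 0.0921) = 0.2319 / 0.9079 ≈ 0.2554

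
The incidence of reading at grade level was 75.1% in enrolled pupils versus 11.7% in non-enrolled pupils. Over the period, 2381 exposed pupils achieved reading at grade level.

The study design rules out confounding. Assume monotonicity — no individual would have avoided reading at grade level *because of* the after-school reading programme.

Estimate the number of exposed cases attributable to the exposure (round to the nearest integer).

p₁ = 0.751, p₀ = 0.117.
PN = (p₁ − p₀)/p₁ = (0.751 − 0.117) / 0.751 ≈ 0.84421.
Attributable cases ≈ PN × (exposed cases) = 0.84421 × 2381 ≈ 2010.06.

about 2010 cases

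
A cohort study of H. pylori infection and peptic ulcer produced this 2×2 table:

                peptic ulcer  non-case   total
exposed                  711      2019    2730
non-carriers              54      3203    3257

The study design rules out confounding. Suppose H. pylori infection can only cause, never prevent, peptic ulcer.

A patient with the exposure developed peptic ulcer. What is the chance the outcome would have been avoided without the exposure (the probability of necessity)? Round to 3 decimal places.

p₁ = P(outcome | exposed) = 711/2730 = 0.26044
p₀ = P(outcome | unexposed) = 54/3257 = 0.01658
Under exogeneity and monotonicity, PN = (p₁ − p₀)/p₁.
PN = (0.26044 − 0.01658) / 0.26044 ≈ 0.9363

PN ≈ 0.936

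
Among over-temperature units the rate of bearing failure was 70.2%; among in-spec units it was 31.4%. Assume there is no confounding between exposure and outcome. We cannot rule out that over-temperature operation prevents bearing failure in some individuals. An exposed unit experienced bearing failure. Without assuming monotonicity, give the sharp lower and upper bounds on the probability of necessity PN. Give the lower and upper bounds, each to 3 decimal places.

0.553 ≤ PN ≤ 0.977

p₁ = 0.702, p₀ = 0.314.
Under exogeneity alone the bounds on PN are max{0,(p₁−p₀)/p₁} ≤ PN ≤ min{1,(1−p₀)/p₁}.
  lower = (p₁ − p₀)/p₁ = 0.388 / 0.702 ≈ 0.5527
  upper = min{1, (1 − p₀)/p₁} = 0.686 / 0.702 ≈ 0.9772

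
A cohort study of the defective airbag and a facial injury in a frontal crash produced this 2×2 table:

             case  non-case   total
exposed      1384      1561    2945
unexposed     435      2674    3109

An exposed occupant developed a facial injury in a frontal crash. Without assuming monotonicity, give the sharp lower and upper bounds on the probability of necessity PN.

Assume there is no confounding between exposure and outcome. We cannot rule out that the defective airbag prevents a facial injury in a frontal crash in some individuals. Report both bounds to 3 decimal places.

0.702 ≤ PN ≤ 1.000

p₁ = P(outcome | exposed) = 1384/2945 = 0.46995
p₀ = P(outcome | unexposed) = 435/3109 = 0.13992
Under exogeneity alone the bounds on PN are max{0,(p₁−p₀)/p₁} ≤ PN ≤ min{1,(1−p₀)/p₁}.
  lower = (p₁ − p₀)/p₁ = 0.33003 / 0.46995 ≈ 0.7023
  upper = min{1, (1 − p₀)/p₁} = 0.86008 / 0.46995 ≈ 1.8302 → capped at 1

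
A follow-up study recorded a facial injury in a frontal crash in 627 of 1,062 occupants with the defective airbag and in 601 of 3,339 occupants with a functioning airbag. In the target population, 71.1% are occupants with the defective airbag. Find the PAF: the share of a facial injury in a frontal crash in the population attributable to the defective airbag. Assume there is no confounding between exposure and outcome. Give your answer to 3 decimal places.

PAF ≈ 0.618

p₁ = P(outcome | exposed) = 627/1062 = 0.5904
p₀ = P(outcome | unexposed) = 601/3339 = 0.17999
Overall risk P(Y=1) = π·p₁ + (1−π)·p₀ = 0.711×0.5904 + 0.289×0.17999 = 0.47179.
Under exogeneity, PAF = [P(Y=1) − p₀] / P(Y=1).
PAF = (0.47179 − 0.17999) / 0.47179 ≈ 0.6185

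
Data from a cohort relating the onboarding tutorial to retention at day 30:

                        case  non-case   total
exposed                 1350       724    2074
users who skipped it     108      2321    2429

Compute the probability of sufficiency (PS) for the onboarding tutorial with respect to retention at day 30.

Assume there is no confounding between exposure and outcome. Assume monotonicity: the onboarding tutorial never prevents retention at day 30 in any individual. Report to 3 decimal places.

p₁ = P(outcome | exposed) = 1350/2074 = 0.65092
p₀ = P(outcome | unexposed) = 108/2429 = 0.044463
Under exogeneity and monotonicity, PS = (p₁ − p₀) / (1 − p₀).
PS = (0.65092 − 0.044463) / (1 − 0.044463) = 0.60645 / 0.95554 ≈ 0.6347

PS ≈ 0.635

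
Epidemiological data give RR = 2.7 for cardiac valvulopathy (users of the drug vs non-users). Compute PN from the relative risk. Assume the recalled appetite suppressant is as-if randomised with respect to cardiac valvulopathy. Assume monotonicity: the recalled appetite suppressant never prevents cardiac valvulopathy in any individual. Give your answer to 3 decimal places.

Under exogeneity and monotonicity, PN = (RR − 1) / RR = 1 − 1/RR.
PN = (2.7 − 1) / 2.7 = 1.7 / 2.7 ≈ 0.6296

PN ≈ 0.630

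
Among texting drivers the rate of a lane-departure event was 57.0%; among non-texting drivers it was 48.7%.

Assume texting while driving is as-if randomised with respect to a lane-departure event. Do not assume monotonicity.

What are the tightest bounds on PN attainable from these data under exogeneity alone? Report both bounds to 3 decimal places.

0.146 ≤ PN ≤ 0.900

p₁ = 0.57, p₀ = 0.487.
Under exogeneity alone the bounds on PN are max{0,(p₁−p₀)/p₁} ≤ PN ≤ min{1,(1−p₀)/p₁}.
  lower = (p₁ − p₀)/p₁ = 0.083 / 0.57 ≈ 0.1456
  upper = min{1, (1 − p₀)/p₁} = 0.513 / 0.57 ≈ 0.9000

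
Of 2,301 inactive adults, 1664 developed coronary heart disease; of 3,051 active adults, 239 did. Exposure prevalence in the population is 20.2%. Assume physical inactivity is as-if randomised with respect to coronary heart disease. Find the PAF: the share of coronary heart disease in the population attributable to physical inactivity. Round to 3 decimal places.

p₁ = P(outcome | exposed) = 1664/2301 = 0.72316
p₀ = P(outcome | unexposed) = 239/3051 = 0.078335
Overall risk P(Y=1) = π·p₁ + (1−π)·p₀ = 0.202×0.72316 + 0.798×0.078335 = 0.20859.
Under exogeneity, PAF = [P(Y=1) − p₀] / P(Y=1).
PAF = (0.20859 − 0.078335) / 0.20859 ≈ 0.6245

PAF ≈ 0.624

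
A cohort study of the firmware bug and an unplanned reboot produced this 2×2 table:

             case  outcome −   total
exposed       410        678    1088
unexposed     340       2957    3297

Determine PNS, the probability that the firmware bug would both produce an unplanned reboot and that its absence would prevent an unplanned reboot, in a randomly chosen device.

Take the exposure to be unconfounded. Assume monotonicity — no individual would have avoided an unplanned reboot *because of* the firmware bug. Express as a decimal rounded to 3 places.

p₁ = P(outcome | exposed) = 410/1088 = 0.37684
p₀ = P(outcome | unexposed) = 340/3297 = 0.10312
Under exogeneity and monotonicity, PNS = p₁ − p₀.
PNS = 0.37684 − 0.10312 = 0.27371

PNS ≈ 0.274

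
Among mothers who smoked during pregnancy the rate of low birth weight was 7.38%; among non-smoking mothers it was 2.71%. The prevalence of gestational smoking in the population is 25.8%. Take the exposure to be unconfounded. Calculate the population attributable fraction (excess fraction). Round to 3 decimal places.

PAF ≈ 0.308

p₁ = 0.0738, p₀ = 0.0271.
Overall risk P(Y=1) = π·p₁ + (1−π)·p₀ = 0.258×0.0738 + 0.742×0.0271 = 0.039149.
Under exogeneity, PAF = [P(Y=1) − p₀] / P(Y=1).
PAF = (0.039149 − 0.0271) / 0.039149 ≈ 0.3078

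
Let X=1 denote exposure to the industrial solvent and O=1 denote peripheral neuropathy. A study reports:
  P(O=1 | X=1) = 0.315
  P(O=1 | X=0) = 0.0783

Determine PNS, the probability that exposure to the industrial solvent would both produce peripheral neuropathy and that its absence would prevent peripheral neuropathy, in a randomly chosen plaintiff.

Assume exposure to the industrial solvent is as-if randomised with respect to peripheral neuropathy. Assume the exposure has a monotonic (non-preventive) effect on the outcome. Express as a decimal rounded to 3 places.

PNS ≈ 0.237

Let p₁ = 0.315, p₀ = 0.0783.
Under exogeneity and monotonicity, PNS = p₁ − p₀.
PNS = 0.315 − 0.0783 = 0.2367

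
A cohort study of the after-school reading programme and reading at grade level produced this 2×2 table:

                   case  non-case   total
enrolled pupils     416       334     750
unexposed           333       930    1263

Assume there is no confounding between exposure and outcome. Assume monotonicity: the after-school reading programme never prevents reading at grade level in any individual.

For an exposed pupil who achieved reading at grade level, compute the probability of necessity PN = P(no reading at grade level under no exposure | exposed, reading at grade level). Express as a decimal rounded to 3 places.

PN ≈ 0.525

p₁ = P(outcome | exposed) = 416/750 = 0.55467
p₀ = P(outcome | unexposed) = 333/1263 = 0.26366
Under exogeneity and monotonicity, PN = (p₁ − p₀) / p₁.
PN = (0.55467 − 0.26366) / 0.55467 = 0.29101 / 0.55467 ≈ 0.5247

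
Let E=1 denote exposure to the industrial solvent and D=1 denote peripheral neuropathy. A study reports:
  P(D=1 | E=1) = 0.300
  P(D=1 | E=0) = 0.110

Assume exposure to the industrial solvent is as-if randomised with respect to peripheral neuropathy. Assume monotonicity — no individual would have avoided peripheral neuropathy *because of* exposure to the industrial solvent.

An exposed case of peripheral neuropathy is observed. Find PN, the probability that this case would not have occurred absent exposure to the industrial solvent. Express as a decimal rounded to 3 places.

Let p₁ = 0.3, p₀ = 0.11.
Under exogeneity and monotonicity, PN = (p₁ − p₀) / p₁.
PN = (0.3 − 0.11) / 0.3 = 0.19 / 0.3 ≈ 0.6333

PN ≈ 0.633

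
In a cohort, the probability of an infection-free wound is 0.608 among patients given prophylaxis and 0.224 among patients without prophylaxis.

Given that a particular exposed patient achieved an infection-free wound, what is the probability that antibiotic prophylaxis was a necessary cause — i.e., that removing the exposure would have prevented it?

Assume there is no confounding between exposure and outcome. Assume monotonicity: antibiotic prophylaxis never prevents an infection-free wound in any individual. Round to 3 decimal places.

PN ≈ 0.632

Let p₁ = 0.608, p₀ = 0.224.
Under exogeneity and monotonicity, PN = (p₁ − p₀) / p₁.
PN = (0.608 − 0.224) / 0.608 = 0.384 / 0.608 ≈ 0.6316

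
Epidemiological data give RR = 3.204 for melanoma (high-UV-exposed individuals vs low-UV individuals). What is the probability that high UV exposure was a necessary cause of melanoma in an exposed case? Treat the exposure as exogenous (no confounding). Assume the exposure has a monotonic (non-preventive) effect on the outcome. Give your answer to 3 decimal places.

Under exogeneity and monotonicity, PN = (RR − 1) / RR = 1 − 1/RR.
PN = (3.204 − 1) / 3.204 = 2.204 / 3.204 ≈ 0.6879

PN ≈ 0.688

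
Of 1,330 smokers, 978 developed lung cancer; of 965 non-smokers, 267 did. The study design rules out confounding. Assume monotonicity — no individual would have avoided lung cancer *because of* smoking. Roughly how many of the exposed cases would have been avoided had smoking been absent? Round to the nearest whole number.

about 610 cases

p₁ = P(outcome | exposed) = 978/1330 = 0.73534
p₀ = P(outcome | unexposed) = 267/965 = 0.27668
PN = (p₁ − p₀)/p₁ = (0.73534 − 0.27668) / 0.73534 ≈ 0.62373.
Attributable cases ≈ PN × (exposed cases) = 0.62373 × 978 ≈ 610.01.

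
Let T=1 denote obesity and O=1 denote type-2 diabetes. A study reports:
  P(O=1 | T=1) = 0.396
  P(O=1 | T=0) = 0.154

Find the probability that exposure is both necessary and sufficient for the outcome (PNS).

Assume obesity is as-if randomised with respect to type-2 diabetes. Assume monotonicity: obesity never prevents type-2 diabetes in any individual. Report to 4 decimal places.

PNS ≈ 0.2420

Let p₁ = 0.396, p₀ = 0.154.
Under exogeneity and monotonicity, PNS = p₁ − p₀.
PNS = 0.396 − 0.154 = 0.242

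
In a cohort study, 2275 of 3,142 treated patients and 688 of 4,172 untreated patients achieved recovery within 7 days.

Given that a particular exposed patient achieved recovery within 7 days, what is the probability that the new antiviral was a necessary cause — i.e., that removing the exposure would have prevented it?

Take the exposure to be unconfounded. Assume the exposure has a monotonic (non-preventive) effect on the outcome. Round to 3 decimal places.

p₁ = P(outcome | exposed) = 2275/3142 = 0.72406
p₀ = P(outcome | unexposed) = 688/4172 = 0.16491
Under exogeneity and monotonicity, PN = (p₁ − p₀) / p₁.
PN = (0.72406 − 0.16491) / 0.72406 = 0.55915 / 0.72406 ≈ 0.7722

PN ≈ 0.772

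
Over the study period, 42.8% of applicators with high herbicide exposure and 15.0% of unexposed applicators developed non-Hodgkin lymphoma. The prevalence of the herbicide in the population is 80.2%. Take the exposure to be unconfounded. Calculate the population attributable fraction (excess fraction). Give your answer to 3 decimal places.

PAF ≈ 0.598

p₁ = 0.428, p₀ = 0.15.
Overall risk P(Y=1) = π·p₁ + (1−π)·p₀ = 0.802×0.428 + 0.198×0.15 = 0.37296.
Under exogeneity, PAF = [P(Y=1) − p₀] / P(Y=1).
PAF = (0.37296 − 0.15) / 0.37296 ≈ 0.5978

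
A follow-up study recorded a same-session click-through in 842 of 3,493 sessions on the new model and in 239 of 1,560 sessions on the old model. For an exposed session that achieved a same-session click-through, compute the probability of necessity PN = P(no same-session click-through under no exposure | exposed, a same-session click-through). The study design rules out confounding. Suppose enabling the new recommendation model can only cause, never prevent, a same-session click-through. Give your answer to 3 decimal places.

p₁ = P(outcome | exposed) = 842/3493 = 0.24105
p₀ = P(outcome | unexposed) = 239/1560 = 0.15321
Under exogeneity and monotonicity, PN = (p₁ − p₀) / p₁.
PN = (0.24105 − 0.15321) / 0.24105 = 0.087848 / 0.24105 ≈ 0.3644

PN ≈ 0.364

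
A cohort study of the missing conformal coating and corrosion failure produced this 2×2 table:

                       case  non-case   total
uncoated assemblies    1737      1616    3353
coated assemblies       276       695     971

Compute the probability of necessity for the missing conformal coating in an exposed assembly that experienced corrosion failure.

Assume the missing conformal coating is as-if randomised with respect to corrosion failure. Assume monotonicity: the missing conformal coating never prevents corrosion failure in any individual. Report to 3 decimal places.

PN ≈ 0.451

p₁ = P(outcome | exposed) = 1737/3353 = 0.51804
p₀ = P(outcome | unexposed) = 276/971 = 0.28424
Under exogeneity and monotonicity, PN = (p₁ − p₀) / p₁.
PN = (0.51804 − 0.28424) / 0.51804 = 0.2338 / 0.51804 ≈ 0.4513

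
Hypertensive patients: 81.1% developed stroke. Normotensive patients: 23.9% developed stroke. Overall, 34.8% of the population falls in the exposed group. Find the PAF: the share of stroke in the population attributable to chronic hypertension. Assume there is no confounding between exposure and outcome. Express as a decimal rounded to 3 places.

PAF ≈ 0.454

p₁ = 0.811, p₀ = 0.239.
Overall risk P(Y=1) = π·p₁ + (1−π)·p₀ = 0.348×0.811 + 0.652×0.239 = 0.43806.
Under exogeneity, PAF = [P(Y=1) − p₀] / P(Y=1).
PAF = (0.43806 − 0.239) / 0.43806 ≈ 0.4544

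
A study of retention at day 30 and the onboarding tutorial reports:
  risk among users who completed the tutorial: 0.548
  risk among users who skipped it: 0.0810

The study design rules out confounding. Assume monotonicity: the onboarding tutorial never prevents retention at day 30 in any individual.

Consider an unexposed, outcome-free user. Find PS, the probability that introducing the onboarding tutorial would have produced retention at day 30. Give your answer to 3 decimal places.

Let p₁ = 0.548, p₀ = 0.081.
Under exogeneity and monotonicity, PS = (p₁ − p₀) / (1 − p₀).
PS = (0.548 − 0.081) / (1 − 0.081) = 0.467 / 0.919 ≈ 0.5082

PS ≈ 0.508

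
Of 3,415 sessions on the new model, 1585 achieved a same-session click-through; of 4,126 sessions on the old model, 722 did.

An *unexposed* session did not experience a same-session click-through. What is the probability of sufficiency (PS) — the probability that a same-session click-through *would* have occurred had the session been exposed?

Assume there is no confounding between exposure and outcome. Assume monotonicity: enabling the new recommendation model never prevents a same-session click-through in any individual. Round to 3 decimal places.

PS ≈ 0.350

p₁ = P(outcome | exposed) = 1585/3415 = 0.46413
p₀ = P(outcome | unexposed) = 722/4126 = 0.17499
Under exogeneity and monotonicity, PS = (p₁ − p₀) / (1 − p₀).
PS = (0.46413 − 0.17499) / (1 − 0.17499) = 0.28914 / 0.82501 ≈ 0.3505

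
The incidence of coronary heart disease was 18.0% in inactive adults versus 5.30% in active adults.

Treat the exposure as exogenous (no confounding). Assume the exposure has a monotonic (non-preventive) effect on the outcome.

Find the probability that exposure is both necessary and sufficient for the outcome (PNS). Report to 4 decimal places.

p₁ = 0.18, p₀ = 0.053.
Under exogeneity and monotonicity, PNS = p₁ − p₀.
PNS = 0.18 − 0.053 = 0.127

PNS ≈ 0.1270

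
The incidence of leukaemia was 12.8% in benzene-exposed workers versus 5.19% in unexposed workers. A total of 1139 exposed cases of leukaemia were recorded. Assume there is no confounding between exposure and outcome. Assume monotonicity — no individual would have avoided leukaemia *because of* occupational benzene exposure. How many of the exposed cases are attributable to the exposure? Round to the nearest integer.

about 677 cases

p₁ = 0.128, p₀ = 0.0519.
PN = (p₁ − p₀)/p₁ = (0.128 − 0.0519) / 0.128 ≈ 0.59453.
Attributable cases ≈ PN × (exposed cases) = 0.59453 × 1139 ≈ 677.17.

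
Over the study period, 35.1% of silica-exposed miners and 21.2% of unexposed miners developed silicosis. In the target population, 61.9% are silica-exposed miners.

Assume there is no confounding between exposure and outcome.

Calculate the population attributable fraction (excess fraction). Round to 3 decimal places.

PAF ≈ 0.289

p₁ = 0.351, p₀ = 0.212.
Overall risk P(Y=1) = π·p₁ + (1−π)·p₀ = 0.619×0.351 + 0.381×0.212 = 0.29804.
Under exogeneity, PAF = [P(Y=1) − p₀] / P(Y=1).
PAF = (0.29804 − 0.212) / 0.29804 ≈ 0.2887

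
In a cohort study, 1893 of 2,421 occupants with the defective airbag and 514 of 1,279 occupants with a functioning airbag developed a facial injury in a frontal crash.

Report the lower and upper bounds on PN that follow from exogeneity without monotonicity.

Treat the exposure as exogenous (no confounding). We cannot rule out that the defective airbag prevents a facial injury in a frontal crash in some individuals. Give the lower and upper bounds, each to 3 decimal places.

0.486 ≤ PN ≤ 0.765

p₁ = P(outcome | exposed) = 1893/2421 = 0.78191
p₀ = P(outcome | unexposed) = 514/1279 = 0.40188
Under exogeneity alone the bounds on PN are max{0,(p₁−p₀)/p₁} ≤ PN ≤ min{1,(1−p₀)/p₁}.
  lower = (p₁ − p₀)/p₁ = 0.38003 / 0.78191 ≈ 0.4860
  upper = min{1, (1 − p₀)/p₁} = 0.59812 / 0.78191 ≈ 0.7650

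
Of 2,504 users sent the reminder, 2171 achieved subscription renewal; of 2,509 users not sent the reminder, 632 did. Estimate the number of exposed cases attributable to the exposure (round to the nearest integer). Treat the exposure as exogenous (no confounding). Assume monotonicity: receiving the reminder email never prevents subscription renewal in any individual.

about 1540 cases

p₁ = P(outcome | exposed) = 2171/2504 = 0.86701
p₀ = P(outcome | unexposed) = 632/2509 = 0.25189
PN = (p₁ − p₀)/p₁ = (0.86701 − 0.25189) / 0.86701 ≈ 0.70947.
Attributable cases ≈ PN × (exposed cases) = 0.70947 × 2171 ≈ 1540.26.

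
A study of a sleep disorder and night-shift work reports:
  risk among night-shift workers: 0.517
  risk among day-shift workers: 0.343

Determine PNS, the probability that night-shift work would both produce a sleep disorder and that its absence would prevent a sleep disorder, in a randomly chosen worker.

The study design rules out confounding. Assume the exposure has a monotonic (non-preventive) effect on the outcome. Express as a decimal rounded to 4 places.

Let p₁ = 0.517, p₀ = 0.343.
Under exogeneity and monotonicity, PNS = p₁ − p₀.
PNS = 0.517 − 0.343 = 0.174

PNS ≈ 0.1740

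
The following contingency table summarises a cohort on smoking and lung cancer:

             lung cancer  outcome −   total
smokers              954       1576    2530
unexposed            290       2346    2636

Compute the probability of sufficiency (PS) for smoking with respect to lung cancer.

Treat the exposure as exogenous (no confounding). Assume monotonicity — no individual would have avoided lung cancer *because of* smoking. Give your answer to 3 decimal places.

p₁ = P(outcome | exposed) = 954/2530 = 0.37708
p₀ = P(outcome | unexposed) = 290/2636 = 0.11002
Under exogeneity and monotonicity, PS = (p₁ − p₀)/(1 − p₀).
PS = (0.37708 − 0.11002) / 0.88998 ≈ 0.3001

PS ≈ 0.300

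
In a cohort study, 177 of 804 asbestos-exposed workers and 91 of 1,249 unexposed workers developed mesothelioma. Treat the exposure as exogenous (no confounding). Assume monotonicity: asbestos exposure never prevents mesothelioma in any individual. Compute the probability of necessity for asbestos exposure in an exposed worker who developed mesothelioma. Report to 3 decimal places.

PN ≈ 0.669

p₁ = P(outcome | exposed) = 177/804 = 0.22015
p₀ = P(outcome | unexposed) = 91/1249 = 0.072858
Under exogeneity and monotonicity, PN = (p₁ − p₀) / p₁.
PN = (0.22015 − 0.072858) / 0.22015 = 0.14729 / 0.22015 ≈ 0.6691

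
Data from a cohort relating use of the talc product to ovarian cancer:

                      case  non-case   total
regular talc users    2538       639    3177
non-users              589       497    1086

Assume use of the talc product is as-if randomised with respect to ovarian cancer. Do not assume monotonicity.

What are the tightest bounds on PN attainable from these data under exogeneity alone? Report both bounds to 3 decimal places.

p₁ = P(outcome | exposed) = 2538/3177 = 0.79887
p₀ = P(outcome | unexposed) = 589/1086 = 0.54236
Under exogeneity alone the bounds on PN are max{0,(p₁−p₀)/p₁} ≤ PN ≤ min{1,(1−p₀)/p₁}.
  lower = (p₁ − p₀)/p₁ = 0.25651 / 0.79887 ≈ 0.3211
  upper = min{1, (1 − p₀)/p₁} = 0.45764 / 0.79887 ≈ 0.5729

0.321 ≤ PN ≤ 0.573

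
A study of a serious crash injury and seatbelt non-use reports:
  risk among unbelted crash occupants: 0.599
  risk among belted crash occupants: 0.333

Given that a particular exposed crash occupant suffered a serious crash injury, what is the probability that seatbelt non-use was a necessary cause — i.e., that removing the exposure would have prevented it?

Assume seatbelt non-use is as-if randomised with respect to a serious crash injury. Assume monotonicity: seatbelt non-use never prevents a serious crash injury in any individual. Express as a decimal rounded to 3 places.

PN ≈ 0.444

Let p₁ = 0.599, p₀ = 0.333.
Under exogeneity and monotonicity, PN = (p₁ − p₀) / p₁.
PN = (0.599 − 0.333) / 0.599 = 0.266 / 0.599 ≈ 0.4441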